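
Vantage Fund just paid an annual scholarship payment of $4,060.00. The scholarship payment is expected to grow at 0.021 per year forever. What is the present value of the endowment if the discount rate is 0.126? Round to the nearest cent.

D₁ = D₀ × (1 + g) = $4,060.00 × 1.021 = $4,145.2600
Growing perpetuity: P = D₁ / (r − g) = $4,145.2600 / (0.126 − 0.021) = $39,478.67

$39478.67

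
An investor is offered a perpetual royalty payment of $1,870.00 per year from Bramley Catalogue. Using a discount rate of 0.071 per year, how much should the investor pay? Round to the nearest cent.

$26338.03

Level perpetuity: PV = C / r = $1,870.00 / 0.071 = $26,338.03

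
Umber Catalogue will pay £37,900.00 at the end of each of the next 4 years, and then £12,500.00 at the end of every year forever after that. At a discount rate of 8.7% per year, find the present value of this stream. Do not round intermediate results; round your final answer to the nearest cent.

£226511.84

PV of 4-year annuity: £37,900.00 × [1 − (1+0.087)^−4] / 0.087 = 123598.28263
Perpetuity value at year 4: £12,500.00 / 0.087 = 143678.16092
PV of perpetuity: 143678.16092 / (1+0.087)^4 = 102913.55583
Total PV = 123598.28263 + 102913.55583 = 226511.83846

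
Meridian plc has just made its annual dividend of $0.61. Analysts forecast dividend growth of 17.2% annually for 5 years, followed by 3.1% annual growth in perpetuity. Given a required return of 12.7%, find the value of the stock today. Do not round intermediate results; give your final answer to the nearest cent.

D_1 = 0.71492
D_2 = 0.83789
D_3 = 0.98200
D_4 = 1.15091
D_5 = 1.34886
Terminal value at year 5: TV = D_5×(1+g_2)/(r−g_2) = 1.39068/0.096 = 14.48623
P_0 = D_1/(1+r)^1 + D_2/(1+r)^2 + D_3/(1+r)^3 + D_4/(1+r)^4 + D_5/(1+r)^5 + TV/(1+r)^5
    = 0.63436 + 0.65969 + 0.68603 + 0.71342 + 0.74191 + 7.96775 = 11.40314

$11.40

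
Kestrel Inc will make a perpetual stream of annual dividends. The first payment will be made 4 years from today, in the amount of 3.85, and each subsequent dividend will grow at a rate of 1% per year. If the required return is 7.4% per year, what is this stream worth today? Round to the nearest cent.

Value at end of year 3: C₁ / (r − g) = 3.85 / (0.074 − 0.01) = 60.1563
Discount to today: PV = 60.1563 / (1 + 0.074)^3 = 60.1563 / 1.238833 = 48.56

48.56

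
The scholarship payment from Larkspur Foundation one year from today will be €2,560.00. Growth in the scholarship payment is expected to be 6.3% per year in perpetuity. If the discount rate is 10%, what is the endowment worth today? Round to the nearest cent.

€69189.19

Growing perpetuity: P = D₁ / (r − g) = €2,560.0000 / (0.1 − 0.063) = €69,189.19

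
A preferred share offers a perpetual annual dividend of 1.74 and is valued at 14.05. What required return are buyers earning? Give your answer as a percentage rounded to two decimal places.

P = C/r ⇒ r = C/P = 1.74/14.05 = 0.123843

12.38%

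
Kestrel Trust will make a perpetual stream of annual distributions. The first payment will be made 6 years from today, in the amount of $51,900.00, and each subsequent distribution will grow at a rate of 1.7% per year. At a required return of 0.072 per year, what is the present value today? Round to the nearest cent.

$666546.94

Value at end of year 5: C₁ / (r − g) = $51,900.00 / (0.072 − 0.017) = $943,636.3636
Discount to today: PV = $943,636.3636 / (1 + 0.072)^5 = $943,636.3636 / 1.415709 = $666,546.94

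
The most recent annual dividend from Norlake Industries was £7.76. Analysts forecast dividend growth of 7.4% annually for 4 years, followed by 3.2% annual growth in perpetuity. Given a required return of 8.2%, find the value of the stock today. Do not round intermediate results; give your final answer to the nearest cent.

D_1 = 8.33424
D_2 = 8.95097
D_3 = 9.61335
D_4 = 10.32473
Terminal value at year 4: TV = D_4×(1+g_2)/(r−g_2) = 10.65512/0.05 = 213.10250
P_0 = D_1/(1+r)^1 + D_2/(1+r)^2 + D_3/(1+r)^3 + D_4/(1+r)^4 + TV/(1+r)^4
    = 7.70262 + 7.64567 + 7.58914 + 7.53303 + 155.48178 = 185.95225

£185.95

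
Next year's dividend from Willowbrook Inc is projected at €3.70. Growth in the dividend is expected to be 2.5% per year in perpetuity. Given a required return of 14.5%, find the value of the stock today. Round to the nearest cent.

Growing perpetuity: P = D₁ / (r − g) = €3.7000 / (0.145 − 0.025) = €30.83

€30.83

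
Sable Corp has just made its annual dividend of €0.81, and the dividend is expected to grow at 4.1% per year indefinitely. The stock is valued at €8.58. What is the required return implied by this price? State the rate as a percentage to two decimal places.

D₁ = €0.81 × 1.041 = €0.8432
P = D₁/(r − g) ⇒ r = D₁/P + g = €0.8432/€8.58 + 0.041 = 0.098276 + 0.041 = 0.139276

13.93%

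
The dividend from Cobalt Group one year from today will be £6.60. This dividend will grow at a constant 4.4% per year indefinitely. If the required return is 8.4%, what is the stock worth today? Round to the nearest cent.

Growing perpetuity: P = D₁ / (r − g) = £6.6000 / (0.084 − 0.044) = £165.00

£165.00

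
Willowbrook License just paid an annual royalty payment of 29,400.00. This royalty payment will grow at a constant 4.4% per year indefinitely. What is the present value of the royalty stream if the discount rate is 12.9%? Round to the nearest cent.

D₁ = D₀ × (1 + g) = 29,400.00 × 1.044 = 30,693.6000
Growing perpetuity: P = D₁ / (r − g) = 30,693.6000 / (0.129 − 0.044) = 361,101.18

361101.18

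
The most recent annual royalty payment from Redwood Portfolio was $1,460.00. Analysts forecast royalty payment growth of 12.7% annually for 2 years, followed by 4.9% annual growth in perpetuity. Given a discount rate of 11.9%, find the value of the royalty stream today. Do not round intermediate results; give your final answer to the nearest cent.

D_1 = 1645.42000
D_2 = 1854.38834
Terminal value at year 2: TV = D_2×(1+g_2)/(r−g_2) = 1945.25337/0.07 = 27789.33384
P_0 = D_1/(1+r)^1 + D_2/(1+r)^2 + TV/(1+r)^2
    = 1470.43789 + 1480.95040 + 22193.09964 = 25144.48794

$25144.49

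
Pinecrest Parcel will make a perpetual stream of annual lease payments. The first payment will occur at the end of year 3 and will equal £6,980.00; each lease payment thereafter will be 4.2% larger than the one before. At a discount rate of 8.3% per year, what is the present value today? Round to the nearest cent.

Value at end of year 2: C₁ / (r − g) = £6,980.00 / (0.083 − 0.042) = £170,243.9024
Discount to today: PV = £170,243.9024 / (1 + 0.083)^2 = £170,243.9024 / 1.172889 = £145,149.20

£145149.20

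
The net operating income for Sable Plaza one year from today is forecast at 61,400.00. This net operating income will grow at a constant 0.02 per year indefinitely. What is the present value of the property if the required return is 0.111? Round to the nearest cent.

674725.27

Growing perpetuity: P = D₁ / (r − g) = 61,400.0000 / (0.111 − 0.02) = 674,725.27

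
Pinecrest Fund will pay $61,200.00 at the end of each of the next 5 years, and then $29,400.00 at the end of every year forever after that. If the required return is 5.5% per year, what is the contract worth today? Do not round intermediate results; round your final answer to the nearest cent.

PV of 5-year annuity: $61,200.00 × [1 − (1+0.055)^−5] / 0.055 = 261341.40991
Perpetuity value at year 5: $29,400.00 / 0.055 = 534545.45455
PV of perpetuity: 534545.45455 / (1+0.055)^5 = 408999.09096
Total PV = 261341.40991 + 408999.09096 = 670340.50087

$670340.50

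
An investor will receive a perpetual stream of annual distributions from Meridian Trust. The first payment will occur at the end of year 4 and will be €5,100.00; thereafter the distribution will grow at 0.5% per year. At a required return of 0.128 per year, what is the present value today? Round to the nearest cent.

Value at end of year 3: C₁ / (r − g) = €5,100.00 / (0.128 − 0.005) = €41,463.4146
Discount to today: PV = €41,463.4146 / (1 + 0.128)^3 = €41,463.4146 / 1.435249 = €28,889.35

€28889.35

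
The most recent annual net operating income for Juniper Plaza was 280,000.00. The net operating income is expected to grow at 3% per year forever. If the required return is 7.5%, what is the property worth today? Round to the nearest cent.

D₁ = D₀ × (1 + g) = 280,000.00 × 1.03 = 288,400.0000
Growing perpetuity: P = D₁ / (r − g) = 288,400.0000 / (0.075 − 0.03) = 6,408,888.89

6408888.89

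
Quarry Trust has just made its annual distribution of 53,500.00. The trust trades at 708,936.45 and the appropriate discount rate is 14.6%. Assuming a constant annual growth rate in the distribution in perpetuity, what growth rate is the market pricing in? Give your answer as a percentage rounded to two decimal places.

P = D₀(1+g)/(r−g) ⇒ P(r−g) = D₀(1+g) ⇒ g(P+D₀) = P·r − D₀
g = (P·r − D₀)/(P + D₀) = (708,936.45×0.146 − 53,500.00) / (708,936.45 + 53,500.00) = 0.065585

6.56%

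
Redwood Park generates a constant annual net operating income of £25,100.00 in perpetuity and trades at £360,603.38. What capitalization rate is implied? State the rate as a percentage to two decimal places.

6.96%

P = C/r ⇒ r = C/P = £25,100.00/£360,603.38 = 0.069606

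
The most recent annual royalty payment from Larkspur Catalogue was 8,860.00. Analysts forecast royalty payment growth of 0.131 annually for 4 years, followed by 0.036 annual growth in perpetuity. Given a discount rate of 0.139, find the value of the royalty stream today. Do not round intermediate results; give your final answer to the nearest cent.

121460.73

D_1 = 10020.66000
D_2 = 11333.36646
D_3 = 12818.03747
D_4 = 14497.20037
Terminal value at year 4: TV = D_4×(1+g_2)/(r−g_2) = 15019.09959/0.103 = 145816.50085
P_0 = D_1/(1+r)^1 + D_2/(1+r)^2 + D_3/(1+r)^3 + D_4/(1+r)^4 + TV/(1+r)^4
    = 8797.76997 + 8735.97703 + 8674.61811 + 8613.69015 + 86638.66984 = 121460.72510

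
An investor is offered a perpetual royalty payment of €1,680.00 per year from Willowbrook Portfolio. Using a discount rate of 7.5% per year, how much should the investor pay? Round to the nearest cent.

€22400.00

Level perpetuity: PV = C / r = €1,680.00 / 0.075 = €22,400.00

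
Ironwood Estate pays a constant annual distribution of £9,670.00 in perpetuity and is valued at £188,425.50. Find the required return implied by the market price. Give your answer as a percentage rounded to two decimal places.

P = C/r ⇒ r = C/P = £9,670.00/£188,425.50 = 0.051320

5.13%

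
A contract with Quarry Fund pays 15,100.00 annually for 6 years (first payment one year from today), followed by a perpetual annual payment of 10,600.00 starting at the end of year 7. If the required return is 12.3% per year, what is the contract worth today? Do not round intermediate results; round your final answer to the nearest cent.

104524.06

PV of 6-year annuity: 15,100.00 × [1 − (1+0.123)^−6] / 0.123 = 61558.32625
Perpetuity value at year 6: 10,600.00 / 0.123 = 86178.86179
PV of perpetuity: 86178.86179 / (1+0.123)^6 = 42965.73211
Total PV = 61558.32625 + 42965.73211 = 104524.05835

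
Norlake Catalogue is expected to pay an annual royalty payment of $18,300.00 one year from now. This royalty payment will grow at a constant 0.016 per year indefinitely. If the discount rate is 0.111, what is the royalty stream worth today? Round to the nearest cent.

Growing perpetuity: P = D₁ / (r − g) = $18,300.0000 / (0.111 − 0.016) = $192,631.58

$192631.58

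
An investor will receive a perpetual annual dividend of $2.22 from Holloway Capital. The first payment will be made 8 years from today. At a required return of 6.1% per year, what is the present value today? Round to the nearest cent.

Value at end of year 7: C / r = $2.22 / 0.061 = $36.3934
Discount to today: PV = $36.3934 / (1 + 0.061)^7 = $36.3934 / 1.513588 = $24.04

$24.04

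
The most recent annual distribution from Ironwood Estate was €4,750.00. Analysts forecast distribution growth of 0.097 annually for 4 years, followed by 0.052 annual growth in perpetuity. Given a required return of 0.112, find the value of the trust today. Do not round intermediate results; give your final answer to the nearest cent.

D_1 = 5210.75000
D_2 = 5716.19275
D_3 = 6270.66345
D_4 = 6878.91780
Terminal value at year 4: TV = D_4×(1+g_2)/(r−g_2) = 7236.62153/0.06 = 120610.35878
P_0 = D_1/(1+r)^1 + D_2/(1+r)^2 + D_3/(1+r)^3 + D_4/(1+r)^4 + TV/(1+r)^4
    = 4685.92626 + 4622.71682 + 4560.36003 + 4498.84438 + 78879.73817 = 97247.58567

€97247.59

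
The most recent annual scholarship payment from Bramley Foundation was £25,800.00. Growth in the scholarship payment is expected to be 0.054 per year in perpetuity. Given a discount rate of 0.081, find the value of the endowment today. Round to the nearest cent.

D₁ = D₀ × (1 + g) = £25,800.00 × 1.054 = £27,193.2000
Growing perpetuity: P = D₁ / (r − g) = £27,193.2000 / (0.081 − 0.054) = £1,007,155.56

£1007155.56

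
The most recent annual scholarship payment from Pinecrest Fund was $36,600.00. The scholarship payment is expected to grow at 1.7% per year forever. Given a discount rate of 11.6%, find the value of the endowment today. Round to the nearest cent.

$375981.82

D₁ = D₀ × (1 + g) = $36,600.00 × 1.017 = $37,222.2000
Growing perpetuity: P = D₁ / (r − g) = $37,222.2000 / (0.116 − 0.017) = $375,981.82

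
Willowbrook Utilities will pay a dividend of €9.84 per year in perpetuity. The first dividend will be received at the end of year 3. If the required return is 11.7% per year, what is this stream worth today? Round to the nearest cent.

€67.41

Value at end of year 2: C / r = €9.84 / 0.117 = €84.1026
Discount to today: PV = €84.1026 / (1 + 0.117)^2 = €84.1026 / 1.247689 = €67.41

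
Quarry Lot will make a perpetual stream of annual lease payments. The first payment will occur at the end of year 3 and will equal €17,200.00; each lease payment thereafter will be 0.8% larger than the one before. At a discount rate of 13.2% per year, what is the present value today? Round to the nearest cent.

Value at end of year 2: C₁ / (r − g) = €17,200.00 / (0.132 − 0.008) = €138,709.6774
Discount to today: PV = €138,709.6774 / (1 + 0.132)^2 = €138,709.6774 / 1.281424 = €108,246.51

€108246.51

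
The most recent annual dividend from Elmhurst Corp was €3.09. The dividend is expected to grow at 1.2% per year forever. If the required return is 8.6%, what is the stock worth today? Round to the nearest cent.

D₁ = D₀ × (1 + g) = €3.09 × 1.012 = €3.1271
Growing perpetuity: P = D₁ / (r − g) = €3.1271 / (0.086 − 0.012) = €42.26

€42.26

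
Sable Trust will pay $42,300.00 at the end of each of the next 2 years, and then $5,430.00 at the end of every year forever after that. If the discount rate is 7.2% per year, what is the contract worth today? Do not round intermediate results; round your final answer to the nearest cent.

$141893.96

PV of 2-year annuity: $42,300.00 × [1 − (1+0.072)^−2] / 0.072 = 76267.68211
Perpetuity value at year 2: $5,430.00 / 0.072 = 75416.66667
PV of perpetuity: 75416.66667 / (1+0.072)^2 = 65626.27627
Total PV = 76267.68211 + 65626.27627 = 141893.95838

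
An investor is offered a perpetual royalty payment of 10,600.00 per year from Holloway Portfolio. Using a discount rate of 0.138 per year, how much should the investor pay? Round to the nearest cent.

Level perpetuity: PV = C / r = 10,600.00 / 0.138 = 76,811.59

76811.59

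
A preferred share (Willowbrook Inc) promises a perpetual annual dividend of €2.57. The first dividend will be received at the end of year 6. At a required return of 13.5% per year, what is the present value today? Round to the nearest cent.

Value at end of year 5: C / r = €2.57 / 0.135 = €19.0370
Discount to today: PV = €19.0370 / (1 + 0.135)^5 = €19.0370 / 1.883559 = €10.11

€10.11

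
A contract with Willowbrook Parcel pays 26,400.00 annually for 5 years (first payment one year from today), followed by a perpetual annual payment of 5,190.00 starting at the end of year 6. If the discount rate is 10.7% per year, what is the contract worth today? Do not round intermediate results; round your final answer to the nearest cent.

PV of 5-year annuity: 26,400.00 × [1 − (1+0.107)^−5] / 0.107 = 98312.52012
Perpetuity value at year 5: 5,190.00 / 0.107 = 48504.67290
PV of perpetuity: 48504.67290 / (1+0.107)^5 = 29177.32519
Total PV = 98312.52012 + 29177.32519 = 127489.84531

127489.85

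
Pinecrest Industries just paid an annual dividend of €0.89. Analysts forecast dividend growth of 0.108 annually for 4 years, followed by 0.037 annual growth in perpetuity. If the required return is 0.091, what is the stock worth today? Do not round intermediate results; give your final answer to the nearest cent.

€21.88

D_1 = 0.98612
D_2 = 1.09262
D_3 = 1.21062
D_4 = 1.34137
Terminal value at year 4: TV = D_4×(1+g_2)/(r−g_2) = 1.39100/0.054 = 25.75930
P_0 = D_1/(1+r)^1 + D_2/(1+r)^2 + D_3/(1+r)^3 + D_4/(1+r)^4 + TV/(1+r)^4
    = 0.90387 + 0.91795 + 0.93226 + 0.94678 + 18.18172 = 21.88258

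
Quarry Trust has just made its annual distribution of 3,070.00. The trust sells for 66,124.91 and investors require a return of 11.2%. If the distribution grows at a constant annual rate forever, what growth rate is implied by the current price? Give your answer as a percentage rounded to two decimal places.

P = D₀(1+g)/(r−g) ⇒ P(r−g) = D₀(1+g) ⇒ g(P+D₀) = P·r − D₀
g = (P·r − D₀)/(P + D₀) = (66,124.91×0.112 − 3,070.00) / (66,124.91 + 3,070.00) = 0.062663

6.27%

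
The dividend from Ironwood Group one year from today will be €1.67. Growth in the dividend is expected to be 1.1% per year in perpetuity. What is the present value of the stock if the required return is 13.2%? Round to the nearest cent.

€13.80

Growing perpetuity: P = D₁ / (r − g) = €1.6700 / (0.132 − 0.011) = €13.80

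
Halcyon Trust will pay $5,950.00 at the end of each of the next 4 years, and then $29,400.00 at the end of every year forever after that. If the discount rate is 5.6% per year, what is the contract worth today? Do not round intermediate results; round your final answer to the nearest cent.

PV of 4-year annuity: $5,950.00 × [1 − (1+0.056)^−4] / 0.056 = 20807.63401
Perpetuity value at year 4: $29,400.00 / 0.056 = 525000.00000
PV of perpetuity: 525000.00000 / (1+0.056)^4 = 422185.80843
Total PV = 20807.63401 + 422185.80843 = 442993.44243

$442993.44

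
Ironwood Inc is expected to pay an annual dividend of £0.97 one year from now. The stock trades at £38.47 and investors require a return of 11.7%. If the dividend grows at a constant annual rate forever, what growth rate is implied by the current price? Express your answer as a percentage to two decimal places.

9.18%

P = D₁/(r−g) ⇒ g = r − D₁/P = 0.117 − £0.97/£38.47 = 0.091786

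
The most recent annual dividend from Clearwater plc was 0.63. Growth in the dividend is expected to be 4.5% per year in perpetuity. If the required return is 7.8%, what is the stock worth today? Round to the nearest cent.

19.95

D₁ = D₀ × (1 + g) = 0.63 × 1.045 = 0.6584
Growing perpetuity: P = D₁ / (r − g) = 0.6584 / (0.078 − 0.045) = 19.95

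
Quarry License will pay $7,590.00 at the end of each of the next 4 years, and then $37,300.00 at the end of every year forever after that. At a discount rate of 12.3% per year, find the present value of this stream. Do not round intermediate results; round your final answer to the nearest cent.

PV of 4-year annuity: $7,590.00 × [1 − (1+0.123)^−4] / 0.123 = 22908.57552
Perpetuity value at year 4: $37,300.00 / 0.123 = 303252.03252
PV of perpetuity: 303252.03252 / (1+0.123)^4 = 190671.02241
Total PV = 22908.57552 + 190671.02241 = 213579.59792

$213579.60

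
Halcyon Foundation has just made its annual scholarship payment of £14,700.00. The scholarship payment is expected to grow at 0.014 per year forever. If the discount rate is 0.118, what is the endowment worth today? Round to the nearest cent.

£143325.00

D₁ = D₀ × (1 + g) = £14,700.00 × 1.014 = £14,905.8000
Growing perpetuity: P = D₁ / (r − g) = £14,905.8000 / (0.118 − 0.014) = £143,325.00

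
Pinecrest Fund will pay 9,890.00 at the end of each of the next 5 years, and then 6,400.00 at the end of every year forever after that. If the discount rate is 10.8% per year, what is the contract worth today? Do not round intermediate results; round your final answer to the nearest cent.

PV of 5-year annuity: 9,890.00 × [1 − (1+0.108)^−5] / 0.108 = 36737.06819
Perpetuity value at year 5: 6,400.00 / 0.108 = 59259.25926
PV of perpetuity: 59259.25926 / (1+0.108)^5 = 35486.03010
Total PV = 36737.06819 + 35486.03010 = 72223.09829

72223.10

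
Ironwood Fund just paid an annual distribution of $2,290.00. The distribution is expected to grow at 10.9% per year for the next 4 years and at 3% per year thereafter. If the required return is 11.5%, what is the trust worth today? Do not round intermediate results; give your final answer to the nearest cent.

D_1 = 2539.61000
D_2 = 2816.42749
D_3 = 3123.41809
D_4 = 3463.87066
Terminal value at year 4: TV = D_4×(1+g_2)/(r−g_2) = 3567.78678/0.085 = 41973.96209
P_0 = D_1/(1+r)^1 + D_2/(1+r)^2 + D_3/(1+r)^3 + D_4/(1+r)^4 + TV/(1+r)^4
    = 2277.67713 + 2265.42057 + 2253.22997 + 2241.10496 + 27156.91897 = 36194.35160

$36194.35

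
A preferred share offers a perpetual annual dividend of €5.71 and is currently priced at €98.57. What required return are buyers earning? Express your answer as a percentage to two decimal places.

5.79%

P = C/r ⇒ r = C/P = €5.71/€98.57 = 0.057928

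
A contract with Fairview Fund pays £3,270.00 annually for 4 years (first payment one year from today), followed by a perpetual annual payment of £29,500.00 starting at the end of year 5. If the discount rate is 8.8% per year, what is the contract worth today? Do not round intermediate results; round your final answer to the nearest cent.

£249875.03

PV of 4-year annuity: £3,270.00 × [1 − (1+0.088)^−4] / 0.088 = 10640.55768
Perpetuity value at year 4: £29,500.00 / 0.088 = 335227.27273
PV of perpetuity: 335227.27273 / (1+0.088)^4 = 239234.47408
Total PV = 10640.55768 + 239234.47408 = 249875.03176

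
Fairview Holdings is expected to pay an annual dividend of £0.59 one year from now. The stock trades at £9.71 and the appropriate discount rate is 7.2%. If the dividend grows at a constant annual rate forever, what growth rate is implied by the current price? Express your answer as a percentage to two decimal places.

1.12%

P = D₁/(r−g) ⇒ g = r − D₁/P = 0.072 − £0.59/£9.71 = 0.011238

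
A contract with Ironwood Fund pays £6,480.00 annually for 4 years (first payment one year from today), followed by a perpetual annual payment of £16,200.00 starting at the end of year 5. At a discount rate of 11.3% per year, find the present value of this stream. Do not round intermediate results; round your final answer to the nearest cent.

£113399.20

PV of 4-year annuity: £6,480.00 × [1 − (1+0.113)^−4] / 0.113 = 19975.75166
Perpetuity value at year 4: £16,200.00 / 0.113 = 143362.83186
PV of perpetuity: 143362.83186 / (1+0.113)^4 = 93423.45270
Total PV = 19975.75166 + 93423.45270 = 113399.20437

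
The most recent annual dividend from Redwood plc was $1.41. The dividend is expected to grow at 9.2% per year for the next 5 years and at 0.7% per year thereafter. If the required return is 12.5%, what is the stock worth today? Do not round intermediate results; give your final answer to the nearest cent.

D_1 = 1.53972
D_2 = 1.68137
D_3 = 1.83606
D_4 = 2.00498
D_5 = 2.18944
Terminal value at year 5: TV = D_5×(1+g_2)/(r−g_2) = 2.20476/0.118 = 18.68443
P_0 = D_1/(1+r)^1 + D_2/(1+r)^2 + D_3/(1+r)^3 + D_4/(1+r)^4 + D_5/(1+r)^5 + TV/(1+r)^5
    = 1.36864 + 1.32849 + 1.28952 + 1.25170 + 1.21498 + 10.36853 = 16.82187

$16.82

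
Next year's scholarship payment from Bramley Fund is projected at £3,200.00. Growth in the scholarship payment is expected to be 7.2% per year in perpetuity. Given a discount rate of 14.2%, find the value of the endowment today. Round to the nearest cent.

£45714.29

Growing perpetuity: P = D₁ / (r − g) = £3,200.0000 / (0.142 − 0.072) = £45,714.29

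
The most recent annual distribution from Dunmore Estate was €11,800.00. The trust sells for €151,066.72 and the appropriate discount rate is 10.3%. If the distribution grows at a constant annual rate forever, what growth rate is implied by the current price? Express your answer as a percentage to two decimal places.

2.31%

P = D₀(1+g)/(r−g) ⇒ P(r−g) = D₀(1+g) ⇒ g(P+D₀) = P·r − D₀
g = (P·r − D₀)/(P + D₀) = (€151,066.72×0.103 − €11,800.00) / (€151,066.72 + €11,800.00) = 0.023086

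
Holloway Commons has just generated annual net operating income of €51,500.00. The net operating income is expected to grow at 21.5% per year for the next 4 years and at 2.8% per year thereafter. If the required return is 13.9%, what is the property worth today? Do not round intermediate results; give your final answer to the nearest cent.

€860305.88

D_1 = 62572.50000
D_2 = 76025.58750
D_3 = 92371.08881
D_4 = 112230.87291
Terminal value at year 4: TV = D_4×(1+g_2)/(r−g_2) = 115373.33735/0.111 = 1039399.43557
P_0 = D_1/(1+r)^1 + D_2/(1+r)^2 + D_3/(1+r)^3 + D_4/(1+r)^4 + TV/(1+r)^4
    = 54936.34767 + 58601.98632 + 62512.21544 + 66683.35536 + 617571.97578 = 860305.88058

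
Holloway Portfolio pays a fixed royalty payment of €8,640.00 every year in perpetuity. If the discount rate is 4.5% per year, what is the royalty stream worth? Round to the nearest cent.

Level perpetuity: PV = C / r = €8,640.00 / 0.045 = €192,000.00

€192000.00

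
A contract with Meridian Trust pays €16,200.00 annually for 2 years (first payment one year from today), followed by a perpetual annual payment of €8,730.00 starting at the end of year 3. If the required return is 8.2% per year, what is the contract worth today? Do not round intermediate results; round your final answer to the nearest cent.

PV of 2-year annuity: €16,200.00 × [1 − (1+0.082)^−2] / 0.082 = 28809.86466
Perpetuity value at year 2: €8,730.00 / 0.082 = 106463.41463
PV of perpetuity: 106463.41463 / (1+0.082)^2 = 90938.09868
Total PV = 28809.86466 + 90938.09868 = 119747.96334

€119747.96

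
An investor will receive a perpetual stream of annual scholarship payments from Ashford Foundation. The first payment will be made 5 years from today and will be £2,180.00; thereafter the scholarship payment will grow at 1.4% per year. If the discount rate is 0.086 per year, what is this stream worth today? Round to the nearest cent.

£21767.31

Value at end of year 4: C₁ / (r − g) = £2,180.00 / (0.086 − 0.014) = £30,277.7778
Discount to today: PV = £30,277.7778 / (1 + 0.086)^4 = £30,277.7778 / 1.390975 = £21,767.31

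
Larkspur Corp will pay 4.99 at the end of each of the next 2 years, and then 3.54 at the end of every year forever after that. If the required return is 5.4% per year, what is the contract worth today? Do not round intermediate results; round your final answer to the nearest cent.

PV of 2-year annuity: 4.99 × [1 − (1+0.054)^−2] / 0.054 = 9.22613
Perpetuity value at year 2: 3.54 / 0.054 = 65.55556
PV of perpetuity: 65.55556 / (1+0.054)^2 = 59.01036
Total PV = 9.22613 + 59.01036 = 68.23650

68.24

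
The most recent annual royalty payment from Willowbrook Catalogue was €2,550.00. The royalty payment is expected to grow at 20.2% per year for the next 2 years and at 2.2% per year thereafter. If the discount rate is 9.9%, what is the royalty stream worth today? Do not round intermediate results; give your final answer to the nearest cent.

D_1 = 3065.10000
D_2 = 3684.25020
Terminal value at year 2: TV = D_2×(1+g_2)/(r−g_2) = 3765.30370/0.077 = 48900.04811
P_0 = D_1/(1+r)^1 + D_2/(1+r)^2 + TV/(1+r)^2
    = 2788.98999 + 3050.37850 + 40486.84188 = 46326.21037

€46326.21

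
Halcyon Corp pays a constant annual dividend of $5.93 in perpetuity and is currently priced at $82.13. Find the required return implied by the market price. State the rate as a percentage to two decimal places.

P = C/r ⇒ r = C/P = $5.93/$82.13 = 0.072203

7.22%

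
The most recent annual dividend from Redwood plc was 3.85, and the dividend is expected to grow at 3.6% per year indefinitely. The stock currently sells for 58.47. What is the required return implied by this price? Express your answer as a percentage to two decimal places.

D₁ = 3.85 × 1.036 = 3.9886
P = D₁/(r − g) ⇒ r = D₁/P + g = 3.9886/58.47 + 0.036 = 0.068216 + 0.036 = 0.104216

10.42%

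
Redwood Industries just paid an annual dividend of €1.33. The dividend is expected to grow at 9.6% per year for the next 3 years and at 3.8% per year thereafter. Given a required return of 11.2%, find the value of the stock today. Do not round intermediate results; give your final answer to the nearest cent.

D_1 = 1.45768
D_2 = 1.59762
D_3 = 1.75099
Terminal value at year 3: TV = D_3×(1+g_2)/(r−g_2) = 1.81753/0.074 = 24.56116
P_0 = D_1/(1+r)^1 + D_2/(1+r)^2 + D_3/(1+r)^3 + TV/(1+r)^3
    = 1.31086 + 1.29200 + 1.27341 + 17.86218 = 21.73846

€21.74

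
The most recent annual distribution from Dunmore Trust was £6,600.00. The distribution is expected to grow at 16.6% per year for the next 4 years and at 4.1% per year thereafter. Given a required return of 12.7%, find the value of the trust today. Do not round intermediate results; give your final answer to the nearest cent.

D_1 = 7695.60000
D_2 = 8973.06960
D_3 = 10462.59915
D_4 = 12199.39061
Terminal value at year 4: TV = D_4×(1+g_2)/(r−g_2) = 12699.56563/0.086 = 147669.36777
P_0 = D_1/(1+r)^1 + D_2/(1+r)^2 + D_3/(1+r)^3 + D_4/(1+r)^4 + TV/(1+r)^4
    = 6828.39397 + 7064.69154 + 7309.16622 + 7562.10099 + 91536.59456 = 120300.94728

£120300.95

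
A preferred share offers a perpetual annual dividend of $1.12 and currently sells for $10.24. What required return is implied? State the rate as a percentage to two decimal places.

10.94%

P = C/r ⇒ r = C/P = $1.12/$10.24 = 0.109375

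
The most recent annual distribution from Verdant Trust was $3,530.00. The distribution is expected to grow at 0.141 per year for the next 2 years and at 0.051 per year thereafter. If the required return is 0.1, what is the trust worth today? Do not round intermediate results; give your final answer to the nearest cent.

$88923.91

D_1 = 4027.73000
D_2 = 4595.63993
Terminal value at year 2: TV = D_2×(1+g_2)/(r−g_2) = 4830.01757/0.049 = 98571.78707
P_0 = D_1/(1+r)^1 + D_2/(1+r)^2 + TV/(1+r)^2
    = 3661.57273 + 3798.04953 + 81464.28683 = 88923.90909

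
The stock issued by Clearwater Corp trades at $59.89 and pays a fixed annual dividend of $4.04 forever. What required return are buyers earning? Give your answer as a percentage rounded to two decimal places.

P = C/r ⇒ r = C/P = $4.04/$59.89 = 0.067457

6.75%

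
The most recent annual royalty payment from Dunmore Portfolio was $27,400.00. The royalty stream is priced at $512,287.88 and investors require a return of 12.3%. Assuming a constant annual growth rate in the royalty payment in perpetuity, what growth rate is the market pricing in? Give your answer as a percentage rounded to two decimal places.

P = D₀(1+g)/(r−g) ⇒ P(r−g) = D₀(1+g) ⇒ g(P+D₀) = P·r − D₀
g = (P·r − D₀)/(P + D₀) = ($512,287.88×0.123 − $27,400.00) / ($512,287.88 + $27,400.00) = 0.065985

6.60%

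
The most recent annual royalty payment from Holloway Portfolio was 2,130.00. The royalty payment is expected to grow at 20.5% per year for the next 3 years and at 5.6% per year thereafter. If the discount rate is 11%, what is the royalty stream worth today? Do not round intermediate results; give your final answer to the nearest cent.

D_1 = 2566.65000
D_2 = 3092.81325
D_3 = 3726.83997
Terminal value at year 3: TV = D_3×(1+g_2)/(r−g_2) = 3935.54300/0.054 = 72880.42601
P_0 = D_1/(1+r)^1 + D_2/(1+r)^2 + D_3/(1+r)^3 + TV/(1+r)^3
    = 2312.29730 + 2510.19662 + 2725.03326 + 53289.53936 = 60837.06654

60837.07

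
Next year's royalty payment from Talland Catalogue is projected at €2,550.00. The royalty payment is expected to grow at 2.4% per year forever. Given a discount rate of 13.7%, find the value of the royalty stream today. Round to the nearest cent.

€22566.37

Growing perpetuity: P = D₁ / (r − g) = €2,550.0000 / (0.137 − 0.024) = €22,566.37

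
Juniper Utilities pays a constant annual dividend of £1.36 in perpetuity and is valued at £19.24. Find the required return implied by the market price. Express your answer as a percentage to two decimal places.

P = C/r ⇒ r = C/P = £1.36/£19.24 = 0.070686

7.07%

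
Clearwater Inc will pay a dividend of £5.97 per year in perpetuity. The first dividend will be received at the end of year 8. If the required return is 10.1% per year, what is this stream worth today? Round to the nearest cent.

£30.14

Value at end of year 7: C / r = £5.97 / 0.101 = £59.1089
Discount to today: PV = £59.1089 / (1 + 0.101)^7 = £59.1089 / 1.961152 = £30.14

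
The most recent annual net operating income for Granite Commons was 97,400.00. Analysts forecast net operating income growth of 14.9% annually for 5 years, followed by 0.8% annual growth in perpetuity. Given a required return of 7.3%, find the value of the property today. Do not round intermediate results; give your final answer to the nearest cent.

2727495.63

D_1 = 111912.60000
D_2 = 128587.57740
D_3 = 147747.12643
D_4 = 169761.44827
D_5 = 195055.90406
Terminal value at year 5: TV = D_5×(1+g_2)/(r−g_2) = 196616.35130/0.065 = 3024866.94301
P_0 = D_1/(1+r)^1 + D_2/(1+r)^2 + D_3/(1+r)^3 + D_4/(1+r)^4 + D_5/(1+r)^5 + TV/(1+r)^5
    = 104298.78844 + 111686.21428 + 119596.88742 + 128067.86920 + 137138.84596 + 2126707.02651 = 2727495.63182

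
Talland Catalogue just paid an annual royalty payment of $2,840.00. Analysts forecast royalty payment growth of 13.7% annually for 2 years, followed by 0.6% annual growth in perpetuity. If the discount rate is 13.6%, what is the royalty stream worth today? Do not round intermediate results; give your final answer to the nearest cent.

D_1 = 3229.08000
D_2 = 3671.46396
Terminal value at year 2: TV = D_2×(1+g_2)/(r−g_2) = 3693.49274/0.13 = 28411.48264
P_0 = D_1/(1+r)^1 + D_2/(1+r)^2 + TV/(1+r)^2
    = 2842.50000 + 2845.00220 + 22015.94011 = 27703.44231

$27703.44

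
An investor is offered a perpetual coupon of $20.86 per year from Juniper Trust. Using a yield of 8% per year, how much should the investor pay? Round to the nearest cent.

$260.75

Level perpetuity: PV = C / r = $20.86 / 0.08 = $260.75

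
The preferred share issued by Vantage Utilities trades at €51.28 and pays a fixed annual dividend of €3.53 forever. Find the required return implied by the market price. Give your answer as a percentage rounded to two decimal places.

6.88%

P = C/r ⇒ r = C/P = €3.53/€51.28 = 0.068838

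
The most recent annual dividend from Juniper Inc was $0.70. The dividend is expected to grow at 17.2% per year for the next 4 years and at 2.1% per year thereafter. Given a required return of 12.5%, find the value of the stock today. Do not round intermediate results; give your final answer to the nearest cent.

$11.20

D_1 = 0.82040
D_2 = 0.96151
D_3 = 1.12689
D_4 = 1.32071
Terminal value at year 4: TV = D_4×(1+g_2)/(r−g_2) = 1.34845/0.104 = 12.96585
P_0 = D_1/(1+r)^1 + D_2/(1+r)^2 + D_3/(1+r)^3 + D_4/(1+r)^4 + TV/(1+r)^4
    = 0.72924 + 0.75971 + 0.79145 + 0.82451 + 8.09451 = 11.19943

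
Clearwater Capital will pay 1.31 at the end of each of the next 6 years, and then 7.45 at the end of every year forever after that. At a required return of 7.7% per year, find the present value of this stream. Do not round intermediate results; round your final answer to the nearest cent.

68.11

PV of 6-year annuity: 1.31 × [1 − (1+0.077)^−6] / 0.077 = 6.11148
Perpetuity value at year 6: 7.45 / 0.077 = 96.75325
PV of perpetuity: 96.75325 / (1+0.077)^6 = 61.99709
Total PV = 6.11148 + 61.99709 = 68.10858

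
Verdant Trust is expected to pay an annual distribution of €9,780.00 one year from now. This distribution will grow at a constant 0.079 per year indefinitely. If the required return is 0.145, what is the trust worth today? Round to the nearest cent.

Growing perpetuity: P = D₁ / (r − g) = €9,780.0000 / (0.145 − 0.079) = €148,181.82

€148181.82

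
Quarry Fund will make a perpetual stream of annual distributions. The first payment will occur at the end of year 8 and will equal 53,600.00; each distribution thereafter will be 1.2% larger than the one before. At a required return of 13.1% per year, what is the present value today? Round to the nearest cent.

190274.06

Value at end of year 7: C₁ / (r − g) = 53,600.00 / (0.131 − 0.012) = 450,420.1681
Discount to today: PV = 450,420.1681 / (1 + 0.131)^7 = 450,420.1681 / 2.367218 = 190,274.06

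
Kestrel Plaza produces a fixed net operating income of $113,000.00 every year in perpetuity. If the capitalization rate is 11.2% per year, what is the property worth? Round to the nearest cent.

Level perpetuity: PV = C / r = $113,000.00 / 0.112 = $1,008,928.57

$1008928.57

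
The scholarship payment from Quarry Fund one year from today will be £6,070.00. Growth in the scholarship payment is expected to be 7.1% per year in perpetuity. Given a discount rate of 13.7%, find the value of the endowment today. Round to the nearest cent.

£91969.70

Growing perpetuity: P = D₁ / (r − g) = £6,070.0000 / (0.137 − 0.071) = £91,969.70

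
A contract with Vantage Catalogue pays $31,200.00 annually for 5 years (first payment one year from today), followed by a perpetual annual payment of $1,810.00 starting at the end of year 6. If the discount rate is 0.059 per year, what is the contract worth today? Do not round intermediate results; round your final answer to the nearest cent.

$154816.86

PV of 5-year annuity: $31,200.00 × [1 − (1+0.059)^−5] / 0.059 = 131784.05473
Perpetuity value at year 5: $1,810.00 / 0.059 = 30677.96610
PV of perpetuity: 30677.96610 / (1+0.059)^5 = 23032.80139
Total PV = 131784.05473 + 23032.80139 = 154816.85612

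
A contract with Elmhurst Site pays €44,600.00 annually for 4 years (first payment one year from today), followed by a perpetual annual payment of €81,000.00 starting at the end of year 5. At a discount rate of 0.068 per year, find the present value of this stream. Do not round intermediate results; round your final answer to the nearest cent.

€1067323.25

PV of 4-year annuity: €44,600.00 × [1 − (1+0.068)^−4] / 0.068 = 151754.21854
Perpetuity value at year 4: €81,000.00 / 0.068 = 1191176.47059
PV of perpetuity: 1191176.47059 / (1+0.068)^4 = 915569.03333
Total PV = 151754.21854 + 915569.03333 = 1067323.25187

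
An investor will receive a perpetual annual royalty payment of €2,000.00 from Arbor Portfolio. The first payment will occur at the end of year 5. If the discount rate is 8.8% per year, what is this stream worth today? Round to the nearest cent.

Value at end of year 4: C / r = €2,000.00 / 0.088 = €22,727.2727
Discount to today: PV = €22,727.2727 / (1 + 0.088)^4 = €22,727.2727 / 1.401250 = €16,219.29

€16219.29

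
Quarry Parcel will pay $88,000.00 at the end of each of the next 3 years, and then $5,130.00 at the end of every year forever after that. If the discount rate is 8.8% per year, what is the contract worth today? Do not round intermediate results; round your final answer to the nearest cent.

$268813.81

PV of 3-year annuity: $88,000.00 × [1 − (1+0.088)^−3] / 0.088 = 223550.32249
Perpetuity value at year 3: $5,130.00 / 0.088 = 58295.45455
PV of perpetuity: 58295.45455 / (1+0.088)^3 = 45263.48688
Total PV = 223550.32249 + 45263.48688 = 268813.80937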